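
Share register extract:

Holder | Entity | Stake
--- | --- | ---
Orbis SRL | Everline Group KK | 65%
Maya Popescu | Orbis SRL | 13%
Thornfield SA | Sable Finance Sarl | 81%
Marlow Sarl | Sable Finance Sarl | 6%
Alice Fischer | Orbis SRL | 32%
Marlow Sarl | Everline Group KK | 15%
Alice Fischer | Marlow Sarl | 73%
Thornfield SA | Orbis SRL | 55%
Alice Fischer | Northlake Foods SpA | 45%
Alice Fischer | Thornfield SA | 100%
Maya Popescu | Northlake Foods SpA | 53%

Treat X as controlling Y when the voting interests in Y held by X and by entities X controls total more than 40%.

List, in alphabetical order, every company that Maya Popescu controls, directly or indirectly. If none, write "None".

Maya holds 53% of Northlake, so Maya controls Northlake.
No other company's threshold is met.

Northlake Foods SpA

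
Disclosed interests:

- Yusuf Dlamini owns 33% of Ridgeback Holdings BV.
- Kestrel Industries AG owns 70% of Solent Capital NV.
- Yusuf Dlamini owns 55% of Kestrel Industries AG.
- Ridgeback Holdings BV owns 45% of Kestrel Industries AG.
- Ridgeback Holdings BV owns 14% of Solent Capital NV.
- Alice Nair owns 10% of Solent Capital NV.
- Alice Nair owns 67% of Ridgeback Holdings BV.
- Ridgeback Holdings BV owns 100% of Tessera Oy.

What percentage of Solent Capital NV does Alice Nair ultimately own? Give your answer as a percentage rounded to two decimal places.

40.49%

Alice reaches Solent along 3 paths.
Via Ridgeback → Kestrel: 67% × 45% × 70% = 21.105%.
Via Ridgeback: 67% × 14% = 9.38%.
Direct stake: 10% = 10%.
Total: 21.105% + 9.38% + 10% = 40.485%.
Rounded: 40.49%.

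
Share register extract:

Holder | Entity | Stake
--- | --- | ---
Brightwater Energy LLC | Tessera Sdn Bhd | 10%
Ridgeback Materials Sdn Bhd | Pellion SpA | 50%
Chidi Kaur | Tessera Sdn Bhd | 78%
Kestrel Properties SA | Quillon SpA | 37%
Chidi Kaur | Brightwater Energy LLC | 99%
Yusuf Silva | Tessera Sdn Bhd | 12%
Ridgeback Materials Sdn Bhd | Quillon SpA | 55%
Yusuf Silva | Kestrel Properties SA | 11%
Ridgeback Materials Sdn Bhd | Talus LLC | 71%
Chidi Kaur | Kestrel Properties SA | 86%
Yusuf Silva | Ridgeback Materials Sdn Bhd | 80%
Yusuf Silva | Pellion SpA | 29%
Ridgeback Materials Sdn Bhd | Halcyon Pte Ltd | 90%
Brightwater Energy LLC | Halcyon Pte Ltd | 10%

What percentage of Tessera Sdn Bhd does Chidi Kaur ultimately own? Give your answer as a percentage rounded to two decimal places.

87.90%

Chidi reaches Tessera along 2 paths.
Via Brightwater: 99% × 10% = 9.9%.
Direct stake: 78% = 78%.
Total: 9.9% + 78% = 87.9%.
Rounded: 87.90%.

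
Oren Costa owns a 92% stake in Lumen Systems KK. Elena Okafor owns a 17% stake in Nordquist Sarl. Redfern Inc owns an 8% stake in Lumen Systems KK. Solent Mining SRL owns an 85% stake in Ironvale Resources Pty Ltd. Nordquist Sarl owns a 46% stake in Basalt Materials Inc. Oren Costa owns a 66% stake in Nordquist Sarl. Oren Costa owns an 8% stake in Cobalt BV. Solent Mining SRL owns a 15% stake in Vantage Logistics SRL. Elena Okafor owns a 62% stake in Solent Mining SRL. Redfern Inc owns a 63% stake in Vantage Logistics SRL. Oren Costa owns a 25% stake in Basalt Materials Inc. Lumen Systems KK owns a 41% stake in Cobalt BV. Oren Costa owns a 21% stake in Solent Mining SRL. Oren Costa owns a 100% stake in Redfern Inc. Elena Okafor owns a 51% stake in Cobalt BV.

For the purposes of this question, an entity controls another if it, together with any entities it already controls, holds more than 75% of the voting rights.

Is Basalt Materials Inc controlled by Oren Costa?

Oren holds 100% of Redfern, so Oren controls Redfern.
Redfern and Oren together hold 8% + 92% = 100% of Lumen, so Oren controls Lumen.
In Basalt, Oren's side holds only 25%, not > 75%.
So Oren does not control Basalt.

No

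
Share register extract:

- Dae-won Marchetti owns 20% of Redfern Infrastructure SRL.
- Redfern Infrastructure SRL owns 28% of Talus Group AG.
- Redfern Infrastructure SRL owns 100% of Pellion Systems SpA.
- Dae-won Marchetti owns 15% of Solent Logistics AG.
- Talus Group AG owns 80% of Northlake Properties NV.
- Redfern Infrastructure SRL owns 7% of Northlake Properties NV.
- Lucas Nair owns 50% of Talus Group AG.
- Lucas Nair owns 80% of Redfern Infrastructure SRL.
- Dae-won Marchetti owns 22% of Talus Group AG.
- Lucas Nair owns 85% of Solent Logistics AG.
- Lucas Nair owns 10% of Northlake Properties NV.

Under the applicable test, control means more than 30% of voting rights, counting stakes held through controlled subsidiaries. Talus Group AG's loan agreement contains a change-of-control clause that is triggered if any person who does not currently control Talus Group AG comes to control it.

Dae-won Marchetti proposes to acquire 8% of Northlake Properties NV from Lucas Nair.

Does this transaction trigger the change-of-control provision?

The purchase adds only to Dae-won's holdings (Lucas's stake shrinks), so Dae-won is the only person who could newly come to control Talus.
Dae-won's largest direct stake is 22% in Talus, which does not meet the threshold, so Dae-won controls no company.
In Talus, Dae-won's side holds only 22%, not > 30%.
So before the transaction, Dae-won does not control Talus.
After the purchase, Dae-won holds 8% of Northlake directly, and Lucas's stake falls to 2%.
Dae-won's side now holds 8% of Northlake, not > 30%, so Dae-won still does not control Northlake.
After the transaction, Dae-won's side holds 22% of Talus, not > 30%, so Dae-won still does not control Talus.
No new person acquires control, so the clause is not triggered.

No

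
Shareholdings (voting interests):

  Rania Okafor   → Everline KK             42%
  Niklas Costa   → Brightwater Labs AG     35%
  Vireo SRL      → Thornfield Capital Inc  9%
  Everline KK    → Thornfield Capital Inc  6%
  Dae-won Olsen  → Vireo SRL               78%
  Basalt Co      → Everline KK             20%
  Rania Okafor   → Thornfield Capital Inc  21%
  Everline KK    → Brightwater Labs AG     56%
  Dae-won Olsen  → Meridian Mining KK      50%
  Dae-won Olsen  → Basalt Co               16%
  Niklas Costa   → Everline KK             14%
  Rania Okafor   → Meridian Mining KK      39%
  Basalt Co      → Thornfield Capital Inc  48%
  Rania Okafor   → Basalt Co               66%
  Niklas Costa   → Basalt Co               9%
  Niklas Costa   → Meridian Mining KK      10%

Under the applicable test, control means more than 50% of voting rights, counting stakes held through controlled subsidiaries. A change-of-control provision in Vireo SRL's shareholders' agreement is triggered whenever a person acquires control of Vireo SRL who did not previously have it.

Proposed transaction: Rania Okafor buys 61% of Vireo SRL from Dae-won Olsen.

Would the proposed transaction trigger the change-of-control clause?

The purchase adds only to Rania's holdings (Dae-won's stake shrinks), so Rania is the only person who could newly come to control Vireo.
Rania holds 66% of Basalt, so Rania controls Basalt.
Rania and Basalt together hold 42% + 20% = 62% of Everline, so Rania controls Everline.
Everline holds 56% of Brightwater, so Rania controls Brightwater.
Rania and Basalt and Everline together hold 21% + 48% + 6% = 75% of Thornfield, so Rania controls Thornfield.
Neither Rania nor any entity Rania controls holds any voting interest in Vireo.
So before the transaction, Rania does not control Vireo.
After the purchase, Rania holds 61% of Vireo directly, and Dae-won's stake falls to 17%.
Rania holds 61% of Vireo, so Rania controls Vireo.
Rania did not control Vireo before and does after, so the clause is triggered.

Yes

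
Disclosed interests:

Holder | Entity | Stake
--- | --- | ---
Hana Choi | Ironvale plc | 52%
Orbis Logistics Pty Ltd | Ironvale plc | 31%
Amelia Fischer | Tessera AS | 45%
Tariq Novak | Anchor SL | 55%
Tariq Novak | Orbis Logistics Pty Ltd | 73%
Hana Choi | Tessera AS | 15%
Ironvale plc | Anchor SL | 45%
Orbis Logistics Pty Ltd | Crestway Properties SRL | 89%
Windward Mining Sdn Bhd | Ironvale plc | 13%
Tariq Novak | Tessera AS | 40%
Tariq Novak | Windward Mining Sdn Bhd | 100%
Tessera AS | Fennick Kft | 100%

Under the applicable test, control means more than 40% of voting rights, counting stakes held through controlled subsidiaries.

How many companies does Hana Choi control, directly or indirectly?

Hana holds 52% of Ironvale, so Hana controls Ironvale.
Ironvale holds 45% of Anchor, so Hana controls Anchor.
No other company's threshold is met.
Hana controls 2 companies.

2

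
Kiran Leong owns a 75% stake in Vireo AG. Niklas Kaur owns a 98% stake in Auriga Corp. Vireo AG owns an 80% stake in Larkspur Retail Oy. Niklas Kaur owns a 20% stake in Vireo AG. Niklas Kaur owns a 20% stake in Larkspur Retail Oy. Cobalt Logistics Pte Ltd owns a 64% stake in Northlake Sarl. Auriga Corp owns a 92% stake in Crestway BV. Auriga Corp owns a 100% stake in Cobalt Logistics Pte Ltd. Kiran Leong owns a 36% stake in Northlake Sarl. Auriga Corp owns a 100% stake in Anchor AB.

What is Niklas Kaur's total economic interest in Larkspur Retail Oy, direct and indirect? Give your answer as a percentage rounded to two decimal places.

36.00%

Niklas reaches Larkspur along 2 paths.
Via Vireo: 20% × 80% = 16%.
Direct stake: 20% = 20%.
Total: 16% + 20% = 36%.
Rounded: 36.00%.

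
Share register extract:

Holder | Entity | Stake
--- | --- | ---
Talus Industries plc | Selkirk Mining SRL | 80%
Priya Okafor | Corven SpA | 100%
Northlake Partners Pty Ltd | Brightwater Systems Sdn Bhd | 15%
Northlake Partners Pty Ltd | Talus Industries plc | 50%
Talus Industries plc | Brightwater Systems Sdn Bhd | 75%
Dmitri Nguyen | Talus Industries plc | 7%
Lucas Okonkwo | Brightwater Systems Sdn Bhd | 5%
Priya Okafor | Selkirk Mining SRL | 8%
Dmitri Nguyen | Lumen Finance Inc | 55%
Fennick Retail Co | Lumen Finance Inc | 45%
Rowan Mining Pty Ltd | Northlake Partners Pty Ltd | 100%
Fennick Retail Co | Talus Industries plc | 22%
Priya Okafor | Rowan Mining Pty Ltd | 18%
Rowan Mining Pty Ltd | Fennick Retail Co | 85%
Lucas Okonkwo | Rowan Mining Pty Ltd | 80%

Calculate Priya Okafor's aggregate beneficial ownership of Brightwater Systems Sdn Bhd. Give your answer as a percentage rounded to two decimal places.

Priya reaches Brightwater along 3 paths.
Via Rowan → Fennick → Talus: 18% × 85% × 22% × 75% = 2.5245%.
Via Rowan → Northlake → Talus: 18% × 100% × 50% × 75% = 6.75%.
Via Rowan → Northlake: 18% × 100% × 15% = 2.7%.
Total: 2.5245% + 6.75% + 2.7% = 11.9745%.
Rounded: 11.97%.

11.97%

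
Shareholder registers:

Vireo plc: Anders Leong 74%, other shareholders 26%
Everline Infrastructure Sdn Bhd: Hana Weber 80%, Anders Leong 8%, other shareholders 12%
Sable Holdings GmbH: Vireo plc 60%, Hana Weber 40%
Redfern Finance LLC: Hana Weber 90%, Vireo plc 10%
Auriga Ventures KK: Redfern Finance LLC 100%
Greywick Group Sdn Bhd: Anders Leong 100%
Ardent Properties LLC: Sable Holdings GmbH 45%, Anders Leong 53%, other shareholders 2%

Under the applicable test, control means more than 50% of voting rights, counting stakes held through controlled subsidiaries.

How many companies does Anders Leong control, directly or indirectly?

4

Anders holds 74% of Vireo, so Anders controls Vireo.
Vireo holds 60% of Sable, so Anders controls Sable.
Anders holds 100% of Greywick, so Anders controls Greywick.
Sable and Anders together hold 45% + 53% = 98% of Ardent, so Anders controls Ardent.
No other company's threshold is met.
Anders controls 4 companies.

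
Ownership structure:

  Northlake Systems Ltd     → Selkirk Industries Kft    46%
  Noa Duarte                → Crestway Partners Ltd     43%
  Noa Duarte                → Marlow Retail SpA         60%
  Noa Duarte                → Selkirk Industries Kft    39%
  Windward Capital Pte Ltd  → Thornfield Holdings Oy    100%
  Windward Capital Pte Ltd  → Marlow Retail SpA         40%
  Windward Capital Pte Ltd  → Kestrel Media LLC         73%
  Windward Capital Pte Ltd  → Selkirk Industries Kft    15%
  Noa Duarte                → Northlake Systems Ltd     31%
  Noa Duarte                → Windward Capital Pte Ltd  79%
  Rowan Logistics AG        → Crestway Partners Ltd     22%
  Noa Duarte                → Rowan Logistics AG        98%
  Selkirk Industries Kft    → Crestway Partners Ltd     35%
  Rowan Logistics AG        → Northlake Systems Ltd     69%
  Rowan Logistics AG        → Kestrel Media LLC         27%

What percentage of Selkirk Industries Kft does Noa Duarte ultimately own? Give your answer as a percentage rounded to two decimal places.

96.22%

Noa reaches Selkirk along 4 paths.
Direct stake: 39% = 39%.
Via Rowan → Northlake: 98% × 69% × 46% = 31.1052%.
Via Northlake: 31% × 46% = 14.26%.
Via Windward: 79% × 15% = 11.85%.
Total: 39% + 31.1052% + 14.26% + 11.85% = 96.2152%.
Rounded: 96.22%.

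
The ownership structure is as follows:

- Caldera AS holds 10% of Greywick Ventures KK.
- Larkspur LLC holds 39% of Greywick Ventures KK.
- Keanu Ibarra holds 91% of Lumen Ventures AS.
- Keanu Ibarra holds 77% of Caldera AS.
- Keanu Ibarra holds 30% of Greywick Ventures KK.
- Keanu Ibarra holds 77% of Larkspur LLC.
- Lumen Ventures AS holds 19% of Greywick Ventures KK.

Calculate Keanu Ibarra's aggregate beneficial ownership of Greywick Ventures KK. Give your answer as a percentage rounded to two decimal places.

85.02%

Keanu reaches Greywick along 4 paths.
Via Larkspur: 77% × 39% = 30.03%.
Via Lumen: 91% × 19% = 17.29%.
Direct stake: 30% = 30%.
Via Caldera: 77% × 10% = 7.7%.
Total: 30.03% + 17.29% + 30% + 7.7% = 85.02%.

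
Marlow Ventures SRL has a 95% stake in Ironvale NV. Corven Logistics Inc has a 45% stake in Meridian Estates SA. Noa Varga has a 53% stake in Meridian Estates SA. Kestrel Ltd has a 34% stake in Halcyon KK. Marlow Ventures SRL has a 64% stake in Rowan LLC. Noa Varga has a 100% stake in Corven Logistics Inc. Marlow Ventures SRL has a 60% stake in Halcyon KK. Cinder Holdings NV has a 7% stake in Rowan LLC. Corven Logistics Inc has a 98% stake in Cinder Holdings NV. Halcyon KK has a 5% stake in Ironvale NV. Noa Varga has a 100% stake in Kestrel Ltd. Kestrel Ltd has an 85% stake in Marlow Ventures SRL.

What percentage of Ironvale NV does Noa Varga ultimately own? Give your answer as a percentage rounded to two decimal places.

Noa reaches Ironvale along 3 paths.
Via Kestrel → Marlow: 100% × 85% × 95% = 80.75%.
Via Kestrel → Marlow → Halcyon: 100% × 85% × 60% × 5% = 2.55%.
Via Kestrel → Halcyon: 100% × 34% × 5% = 1.7%.
Total: 80.75% + 2.55% + 1.7% = 85%.
Rounded: 85.00%.

85.00%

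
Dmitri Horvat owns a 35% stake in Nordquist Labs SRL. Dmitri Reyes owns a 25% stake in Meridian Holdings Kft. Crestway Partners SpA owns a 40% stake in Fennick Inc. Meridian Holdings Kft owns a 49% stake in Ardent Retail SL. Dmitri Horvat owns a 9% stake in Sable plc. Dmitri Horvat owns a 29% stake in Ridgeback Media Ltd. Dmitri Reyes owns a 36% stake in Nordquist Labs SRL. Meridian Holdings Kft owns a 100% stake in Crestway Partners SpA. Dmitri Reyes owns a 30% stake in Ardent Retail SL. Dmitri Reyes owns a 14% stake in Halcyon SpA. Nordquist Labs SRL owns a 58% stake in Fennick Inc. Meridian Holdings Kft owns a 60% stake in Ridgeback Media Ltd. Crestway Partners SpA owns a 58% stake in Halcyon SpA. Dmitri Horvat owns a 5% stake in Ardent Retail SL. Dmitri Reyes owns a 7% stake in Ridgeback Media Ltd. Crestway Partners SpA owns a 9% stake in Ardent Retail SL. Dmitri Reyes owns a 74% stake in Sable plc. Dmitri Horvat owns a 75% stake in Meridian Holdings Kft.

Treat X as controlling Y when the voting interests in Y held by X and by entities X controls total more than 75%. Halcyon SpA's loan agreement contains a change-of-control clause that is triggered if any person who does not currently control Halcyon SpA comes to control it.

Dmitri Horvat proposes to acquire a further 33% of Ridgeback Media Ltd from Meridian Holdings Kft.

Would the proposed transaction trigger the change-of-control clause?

No

The purchase adds only to Dmitri Horvat's holdings (Meridian's stake shrinks), so Dmitri Horvat is the only person who could newly come to control Halcyon.
Dmitri Horvat's largest direct stake is 75% in Meridian, which does not meet the threshold, so Dmitri Horvat controls no company.
Neither Dmitri Horvat nor any entity Dmitri Horvat controls holds any voting interest in Halcyon.
So before the transaction, Dmitri Horvat does not control Halcyon.
After the purchase, Dmitri Horvat's direct stake in Ridgeback rises to 29% + 33% = 62%, and Meridian's stake falls to 27%.
Dmitri Horvat's side now holds 62% of Ridgeback, not > 75%, so Dmitri Horvat still does not control Ridgeback.
After the transaction, neither Dmitri Horvat nor any entity Dmitri Horvat controls holds a voting interest in Halcyon, so Dmitri Horvat still does not control it.
No new person acquires control, so the clause is not triggered.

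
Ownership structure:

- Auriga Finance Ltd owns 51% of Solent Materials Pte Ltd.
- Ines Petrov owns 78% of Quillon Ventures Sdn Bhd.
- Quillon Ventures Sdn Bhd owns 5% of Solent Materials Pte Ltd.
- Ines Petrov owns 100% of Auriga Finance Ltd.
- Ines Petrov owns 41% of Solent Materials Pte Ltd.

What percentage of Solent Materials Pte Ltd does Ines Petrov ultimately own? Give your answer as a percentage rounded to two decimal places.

Ines reaches Solent along 3 paths.
Via Auriga: 100% × 51% = 51%.
Direct stake: 41% = 41%.
Via Quillon: 78% × 5% = 3.9%.
Total: 51% + 41% + 3.9% = 95.9%.
Rounded: 95.90%.

95.90%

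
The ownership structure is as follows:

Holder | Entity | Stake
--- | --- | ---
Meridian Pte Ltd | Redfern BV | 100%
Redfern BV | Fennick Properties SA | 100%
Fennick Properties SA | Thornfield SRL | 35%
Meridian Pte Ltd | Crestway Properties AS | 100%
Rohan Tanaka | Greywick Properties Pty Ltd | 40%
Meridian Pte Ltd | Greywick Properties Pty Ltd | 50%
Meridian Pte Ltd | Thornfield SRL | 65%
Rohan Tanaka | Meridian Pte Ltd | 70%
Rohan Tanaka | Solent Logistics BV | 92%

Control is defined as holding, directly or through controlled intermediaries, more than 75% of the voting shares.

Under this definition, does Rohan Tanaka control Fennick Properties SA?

No

Rohan holds 92% of Solent, so Rohan controls Solent.
Neither Rohan nor any entity Rohan controls holds any voting interest in Fennick.
So Rohan does not control Fennick.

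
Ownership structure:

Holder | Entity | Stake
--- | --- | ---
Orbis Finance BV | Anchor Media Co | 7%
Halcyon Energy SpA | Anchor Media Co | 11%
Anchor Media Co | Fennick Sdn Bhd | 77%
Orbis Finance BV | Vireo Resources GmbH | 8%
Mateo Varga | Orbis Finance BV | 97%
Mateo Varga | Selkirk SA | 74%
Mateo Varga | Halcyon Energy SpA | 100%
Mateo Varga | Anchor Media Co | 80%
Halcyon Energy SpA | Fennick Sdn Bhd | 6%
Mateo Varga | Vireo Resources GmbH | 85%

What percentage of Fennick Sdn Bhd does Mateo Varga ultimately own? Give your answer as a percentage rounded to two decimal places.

Mateo reaches Fennick along 4 paths.
Via Orbis → Anchor: 97% × 7% × 77% = 5.2283%.
Via Halcyon → Anchor: 100% × 11% × 77% = 8.47%.
Via Anchor: 80% × 77% = 61.6%.
Via Halcyon: 100% × 6% = 6%.
Total: 5.2283% + 8.47% + 61.6% + 6% = 81.2983%.
Rounded: 81.30%.

81.30%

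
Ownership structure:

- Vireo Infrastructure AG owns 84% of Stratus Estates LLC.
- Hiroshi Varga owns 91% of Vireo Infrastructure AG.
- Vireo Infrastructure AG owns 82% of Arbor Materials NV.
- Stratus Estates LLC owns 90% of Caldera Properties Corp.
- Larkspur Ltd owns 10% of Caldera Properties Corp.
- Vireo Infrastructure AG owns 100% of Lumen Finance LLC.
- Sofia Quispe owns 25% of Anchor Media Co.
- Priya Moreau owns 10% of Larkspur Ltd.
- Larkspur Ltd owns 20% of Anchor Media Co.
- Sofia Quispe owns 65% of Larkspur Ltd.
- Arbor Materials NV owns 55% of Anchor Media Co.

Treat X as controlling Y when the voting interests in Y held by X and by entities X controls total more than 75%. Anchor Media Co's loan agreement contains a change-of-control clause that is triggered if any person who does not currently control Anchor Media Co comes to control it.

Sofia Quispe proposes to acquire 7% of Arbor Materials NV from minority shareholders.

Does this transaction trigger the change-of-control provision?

The purchase changes only Sofia's holdings, so Sofia is the only person who could newly come to control Anchor.
Sofia's largest direct stake is 65% in Larkspur, which does not meet the threshold, so Sofia controls no company.
In Anchor, Sofia's side holds only 25%, not > 75%.
So before the transaction, Sofia does not control Anchor.
After the purchase, Sofia holds 7% of Arbor directly.
Sofia's side now holds 7% of Arbor, not > 75%, so Sofia still does not control Arbor.
After the transaction, Sofia's side holds 25% of Anchor, not > 75%, so Sofia still does not control Anchor.
No new person acquires control, so the clause is not triggered.

No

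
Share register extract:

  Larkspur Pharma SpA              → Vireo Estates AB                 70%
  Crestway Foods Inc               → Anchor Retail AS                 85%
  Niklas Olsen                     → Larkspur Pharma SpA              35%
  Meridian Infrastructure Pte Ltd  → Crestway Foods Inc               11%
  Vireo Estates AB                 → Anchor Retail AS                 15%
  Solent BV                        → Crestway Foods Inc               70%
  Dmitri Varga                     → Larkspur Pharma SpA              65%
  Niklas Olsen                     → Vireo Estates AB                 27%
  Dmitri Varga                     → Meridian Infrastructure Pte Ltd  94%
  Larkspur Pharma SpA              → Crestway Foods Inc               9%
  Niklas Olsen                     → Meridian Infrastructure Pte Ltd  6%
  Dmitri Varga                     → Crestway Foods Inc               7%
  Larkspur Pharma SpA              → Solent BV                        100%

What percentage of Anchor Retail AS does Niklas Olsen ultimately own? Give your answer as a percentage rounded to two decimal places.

31.79%

Niklas reaches Anchor along 5 paths.
Via Vireo: 27% × 15% = 4.05%.
Via Larkspur → Vireo: 35% × 70% × 15% = 3.675%.
Via Larkspur → Solent → Crestway: 35% × 100% × 70% × 85% = 20.825%.
Via Larkspur → Crestway: 35% × 9% × 85% = 2.6775%.
Via Meridian → Crestway: 6% × 11% × 85% = 0.561%.
Total: 4.05% + 3.675% + 20.825% + 2.6775% + 0.561% = 31.7885%.
Rounded: 31.79%.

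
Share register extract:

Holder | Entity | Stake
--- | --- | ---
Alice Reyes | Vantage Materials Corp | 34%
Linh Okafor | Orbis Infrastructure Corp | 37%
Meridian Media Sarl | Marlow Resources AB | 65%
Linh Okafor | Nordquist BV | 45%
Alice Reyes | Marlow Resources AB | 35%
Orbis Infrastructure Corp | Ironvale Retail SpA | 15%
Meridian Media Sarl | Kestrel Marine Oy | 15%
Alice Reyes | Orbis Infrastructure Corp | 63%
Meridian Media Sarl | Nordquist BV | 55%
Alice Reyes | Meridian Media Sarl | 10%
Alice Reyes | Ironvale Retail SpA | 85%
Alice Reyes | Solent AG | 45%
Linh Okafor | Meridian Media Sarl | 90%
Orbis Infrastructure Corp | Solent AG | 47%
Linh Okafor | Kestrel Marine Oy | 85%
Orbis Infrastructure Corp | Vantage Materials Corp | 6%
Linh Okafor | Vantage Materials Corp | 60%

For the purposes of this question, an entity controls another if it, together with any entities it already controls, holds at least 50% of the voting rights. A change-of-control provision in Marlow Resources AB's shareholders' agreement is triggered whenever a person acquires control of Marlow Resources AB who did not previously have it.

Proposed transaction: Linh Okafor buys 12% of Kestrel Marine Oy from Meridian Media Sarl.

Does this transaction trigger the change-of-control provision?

No

The purchase adds only to Linh's holdings (Meridian's stake shrinks), so Linh is the only person who could newly come to control Marlow.
Linh holds 90% of Meridian, so Linh controls Meridian.
Meridian holds 65% of Marlow, so Linh controls Marlow.
So Linh already controls Marlow before the transaction.
After the purchase, Linh's direct stake in Kestrel rises to 85% + 12% = 97%, and Meridian's stake falls to 3%.
Linh controlled Marlow already, so this is not a new person acquiring control; every other person's position is unchanged or reduced.
No new person acquires control, so the clause is not triggered.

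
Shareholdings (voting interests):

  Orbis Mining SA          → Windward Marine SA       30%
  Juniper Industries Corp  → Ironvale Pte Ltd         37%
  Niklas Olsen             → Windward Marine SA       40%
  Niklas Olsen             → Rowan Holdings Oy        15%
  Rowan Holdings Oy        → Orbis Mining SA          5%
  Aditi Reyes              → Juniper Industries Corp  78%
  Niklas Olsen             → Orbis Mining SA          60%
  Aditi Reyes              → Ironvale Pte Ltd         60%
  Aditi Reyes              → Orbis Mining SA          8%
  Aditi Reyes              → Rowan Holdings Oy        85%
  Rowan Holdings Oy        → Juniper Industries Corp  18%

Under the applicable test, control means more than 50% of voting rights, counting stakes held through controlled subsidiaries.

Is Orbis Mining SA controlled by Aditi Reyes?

No

Aditi holds 85% of Rowan, so Aditi controls Rowan.
Aditi and Rowan together hold 78% + 18% = 96% of Juniper, so Aditi controls Juniper.
Aditi and Juniper together hold 60% + 37% = 97% of Ironvale, so Aditi controls Ironvale.
In Orbis, Aditi's side holds only 8% + 5% = 13%, not > 50%.
So Aditi does not control Orbis.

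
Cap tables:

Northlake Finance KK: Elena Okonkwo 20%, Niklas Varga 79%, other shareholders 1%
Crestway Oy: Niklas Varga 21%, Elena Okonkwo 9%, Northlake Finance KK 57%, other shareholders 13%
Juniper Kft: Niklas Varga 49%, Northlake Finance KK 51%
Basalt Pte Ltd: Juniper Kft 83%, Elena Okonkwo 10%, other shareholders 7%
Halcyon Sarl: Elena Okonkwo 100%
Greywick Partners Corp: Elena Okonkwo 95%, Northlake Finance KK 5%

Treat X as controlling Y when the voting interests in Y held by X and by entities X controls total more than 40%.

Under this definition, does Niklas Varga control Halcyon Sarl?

Niklas holds 79% of Northlake, so Niklas controls Northlake.
Niklas and Northlake together hold 21% + 57% = 78% of Crestway, so Niklas controls Crestway.
Niklas and Northlake together hold 49% + 51% = 100% of Juniper, so Niklas controls Juniper.
Juniper holds 83% of Basalt, so Niklas controls Basalt.
Neither Niklas nor any entity Niklas controls holds any voting interest in Halcyon.
So Niklas does not control Halcyon.

No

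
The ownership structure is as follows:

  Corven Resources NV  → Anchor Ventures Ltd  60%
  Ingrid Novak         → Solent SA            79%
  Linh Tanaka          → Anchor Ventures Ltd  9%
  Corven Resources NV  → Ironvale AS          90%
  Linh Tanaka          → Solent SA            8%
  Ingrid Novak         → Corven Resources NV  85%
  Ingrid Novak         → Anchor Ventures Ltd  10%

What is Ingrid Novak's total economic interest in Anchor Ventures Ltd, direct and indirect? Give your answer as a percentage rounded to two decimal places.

61.00%

Ingrid reaches Anchor along 2 paths.
Via Corven: 85% × 60% = 51%.
Direct stake: 10% = 10%.
Total: 51% + 10% = 61%.
Rounded: 61.00%.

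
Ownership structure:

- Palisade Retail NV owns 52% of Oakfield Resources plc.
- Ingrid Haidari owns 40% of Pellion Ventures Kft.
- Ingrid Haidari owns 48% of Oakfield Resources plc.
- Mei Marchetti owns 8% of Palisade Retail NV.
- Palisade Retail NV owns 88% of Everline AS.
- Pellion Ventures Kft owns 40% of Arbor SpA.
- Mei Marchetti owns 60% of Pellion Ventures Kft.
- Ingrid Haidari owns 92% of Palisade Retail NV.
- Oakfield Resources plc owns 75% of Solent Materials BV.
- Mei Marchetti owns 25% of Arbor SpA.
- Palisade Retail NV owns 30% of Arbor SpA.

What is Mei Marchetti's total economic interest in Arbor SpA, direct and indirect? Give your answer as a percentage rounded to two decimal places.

51.40%

Mei reaches Arbor along 3 paths.
Direct stake: 25% = 25%.
Via Pellion: 60% × 40% = 24%.
Via Palisade: 8% × 30% = 2.4%.
Total: 25% + 24% + 2.4% = 51.4%.
Rounded: 51.40%.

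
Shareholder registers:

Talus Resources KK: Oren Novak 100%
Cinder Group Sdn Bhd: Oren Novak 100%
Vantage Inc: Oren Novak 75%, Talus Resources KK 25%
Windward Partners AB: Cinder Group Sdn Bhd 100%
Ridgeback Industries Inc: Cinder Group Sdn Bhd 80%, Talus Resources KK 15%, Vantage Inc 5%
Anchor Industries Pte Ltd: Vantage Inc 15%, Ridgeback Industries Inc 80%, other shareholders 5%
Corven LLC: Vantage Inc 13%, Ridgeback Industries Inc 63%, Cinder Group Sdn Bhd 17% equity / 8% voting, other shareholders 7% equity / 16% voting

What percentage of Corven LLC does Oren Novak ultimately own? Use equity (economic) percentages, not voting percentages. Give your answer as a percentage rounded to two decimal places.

93.00%

Oren reaches Corven along 7 paths.
Via Vantage: 75% × 13% = 9.75%.
Via Talus → Vantage: 100% × 25% × 13% = 3.25%.
Via Cinder → Ridgeback: 100% × 80% × 63% = 50.4%.
Via Talus → Ridgeback: 100% × 15% × 63% = 9.45%.
Via Vantage → Ridgeback: 75% × 5% × 63% = 2.3625%.
Via Talus → Vantage → Ridgeback: 100% × 25% × 5% × 63% = 0.7875%.
Via Cinder: 100% × 17% = 17%.
Total: 9.75% + 3.25% + 50.4% + 9.45% + 2.3625% + 0.7875% + 17% = 93%.
Rounded: 93.00%.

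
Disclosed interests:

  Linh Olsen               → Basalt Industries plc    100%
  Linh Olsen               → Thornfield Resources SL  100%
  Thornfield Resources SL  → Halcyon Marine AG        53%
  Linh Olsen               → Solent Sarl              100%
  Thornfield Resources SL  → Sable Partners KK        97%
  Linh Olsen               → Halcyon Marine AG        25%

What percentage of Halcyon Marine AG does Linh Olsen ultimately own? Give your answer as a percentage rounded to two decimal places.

Linh reaches Halcyon along 2 paths.
Via Thornfield: 100% × 53% = 53%.
Direct stake: 25% = 25%.
Total: 53% + 25% = 78%.
Rounded: 78.00%.

78.00%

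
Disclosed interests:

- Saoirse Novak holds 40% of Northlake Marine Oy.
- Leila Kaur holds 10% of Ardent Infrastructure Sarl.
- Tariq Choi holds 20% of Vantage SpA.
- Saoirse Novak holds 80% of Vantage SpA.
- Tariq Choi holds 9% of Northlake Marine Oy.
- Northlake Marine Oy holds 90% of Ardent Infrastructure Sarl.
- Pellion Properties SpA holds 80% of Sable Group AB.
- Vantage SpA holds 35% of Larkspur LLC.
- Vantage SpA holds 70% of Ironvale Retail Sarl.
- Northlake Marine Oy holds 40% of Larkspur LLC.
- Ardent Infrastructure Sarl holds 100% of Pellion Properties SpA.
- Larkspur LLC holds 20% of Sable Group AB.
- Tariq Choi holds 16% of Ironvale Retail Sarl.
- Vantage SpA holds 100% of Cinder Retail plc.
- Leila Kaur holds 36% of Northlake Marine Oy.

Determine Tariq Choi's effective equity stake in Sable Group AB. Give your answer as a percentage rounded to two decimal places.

Tariq reaches Sable along 3 paths.
Via Northlake → Larkspur: 9% × 40% × 20% = 0.72%.
Via Vantage → Larkspur: 20% × 35% × 20% = 1.4%.
Via Northlake → Ardent → Pellion: 9% × 90% × 100% × 80% = 6.48%.
Total: 0.72% + 1.4% + 6.48% = 8.6%.
Rounded: 8.60%.

8.60%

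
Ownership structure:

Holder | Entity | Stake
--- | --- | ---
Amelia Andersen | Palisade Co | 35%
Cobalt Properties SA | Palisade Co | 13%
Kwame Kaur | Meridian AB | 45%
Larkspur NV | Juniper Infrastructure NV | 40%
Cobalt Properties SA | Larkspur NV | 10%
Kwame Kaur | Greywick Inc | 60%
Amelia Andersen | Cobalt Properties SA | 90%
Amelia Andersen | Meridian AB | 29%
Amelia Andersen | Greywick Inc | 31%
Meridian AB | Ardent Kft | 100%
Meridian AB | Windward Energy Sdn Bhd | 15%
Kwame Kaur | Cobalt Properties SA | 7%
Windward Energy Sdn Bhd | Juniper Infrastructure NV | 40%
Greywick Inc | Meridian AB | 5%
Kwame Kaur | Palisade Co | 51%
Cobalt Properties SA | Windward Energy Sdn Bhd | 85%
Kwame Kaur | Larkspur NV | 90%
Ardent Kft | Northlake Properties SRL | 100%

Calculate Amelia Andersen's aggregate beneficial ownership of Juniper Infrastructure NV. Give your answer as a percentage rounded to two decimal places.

36.03%

Amelia reaches Juniper along 4 paths.
Via Cobalt → Larkspur: 90% × 10% × 40% = 3.6%.
Via Meridian → Windward: 29% × 15% × 40% = 1.74%.
Via Greywick → Meridian → Windward: 31% × 5% × 15% × 40% = 0.093%.
Via Cobalt → Windward: 90% × 85% × 40% = 30.6%.
Total: 3.6% + 1.74% + 0.093% + 30.6% = 36.033%.
Rounded: 36.03%.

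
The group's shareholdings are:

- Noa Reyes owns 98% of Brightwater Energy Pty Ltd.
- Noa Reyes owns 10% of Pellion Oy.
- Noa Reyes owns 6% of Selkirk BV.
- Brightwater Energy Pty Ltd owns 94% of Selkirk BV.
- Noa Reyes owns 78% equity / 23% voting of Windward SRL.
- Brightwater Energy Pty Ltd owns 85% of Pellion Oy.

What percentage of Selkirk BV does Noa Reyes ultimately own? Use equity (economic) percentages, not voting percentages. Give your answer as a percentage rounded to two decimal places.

Noa reaches Selkirk along 2 paths.
Via Brightwater: 98% × 94% = 92.12%.
Direct stake: 6% = 6%.
Total: 92.12% + 6% = 98.12%.

98.12%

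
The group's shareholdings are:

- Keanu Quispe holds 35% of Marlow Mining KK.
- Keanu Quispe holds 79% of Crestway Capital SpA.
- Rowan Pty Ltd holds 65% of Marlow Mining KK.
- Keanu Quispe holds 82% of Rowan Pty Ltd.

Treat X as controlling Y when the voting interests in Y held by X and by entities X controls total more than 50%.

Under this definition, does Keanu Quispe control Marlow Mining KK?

Yes

Keanu holds 82% of Rowan, so Keanu controls Rowan.
Keanu and Rowan together hold 35% + 65% = 100% of Marlow, so Keanu controls Marlow.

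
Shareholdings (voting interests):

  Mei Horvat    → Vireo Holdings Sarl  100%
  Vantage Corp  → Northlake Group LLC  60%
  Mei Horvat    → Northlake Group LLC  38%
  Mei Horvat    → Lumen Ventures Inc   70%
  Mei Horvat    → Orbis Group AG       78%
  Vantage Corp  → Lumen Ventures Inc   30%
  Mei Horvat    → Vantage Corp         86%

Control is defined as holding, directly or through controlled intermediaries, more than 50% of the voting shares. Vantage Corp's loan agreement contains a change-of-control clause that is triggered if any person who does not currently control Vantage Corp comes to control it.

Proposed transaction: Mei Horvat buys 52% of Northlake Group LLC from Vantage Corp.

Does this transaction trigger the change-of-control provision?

The purchase adds only to Mei's holdings (Vantage's stake shrinks), so Mei is the only person who could newly come to control Vantage.
Mei holds 86% of Vantage, so Mei controls Vantage.
So Mei already controls Vantage before the transaction.
After the purchase, Mei's direct stake in Northlake rises to 38% + 52% = 90%, and Vantage's stake falls to 8%.
Mei controlled Vantage already, so this is not a new person acquiring control; every other person's position is unchanged or reduced.
No new person acquires control, so the clause is not triggered.

No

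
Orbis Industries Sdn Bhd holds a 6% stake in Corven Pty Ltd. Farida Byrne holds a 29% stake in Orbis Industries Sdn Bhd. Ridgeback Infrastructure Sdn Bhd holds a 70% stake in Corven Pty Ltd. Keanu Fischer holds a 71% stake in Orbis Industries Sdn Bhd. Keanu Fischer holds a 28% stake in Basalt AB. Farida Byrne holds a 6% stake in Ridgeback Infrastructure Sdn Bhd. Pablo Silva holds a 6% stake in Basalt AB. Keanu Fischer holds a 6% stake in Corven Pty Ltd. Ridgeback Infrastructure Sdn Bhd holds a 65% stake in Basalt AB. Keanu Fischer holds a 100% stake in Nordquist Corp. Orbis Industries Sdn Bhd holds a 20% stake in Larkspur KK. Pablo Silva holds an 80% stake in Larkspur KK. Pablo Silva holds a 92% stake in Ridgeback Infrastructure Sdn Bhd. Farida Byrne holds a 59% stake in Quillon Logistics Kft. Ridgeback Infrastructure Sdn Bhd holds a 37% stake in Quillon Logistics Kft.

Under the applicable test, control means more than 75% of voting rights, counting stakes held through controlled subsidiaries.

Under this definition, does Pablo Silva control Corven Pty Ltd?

No

Pablo holds 92% of Ridgeback, so Pablo controls Ridgeback.
Pablo holds 80% of Larkspur, so Pablo controls Larkspur.
In Corven, Pablo's side holds only 70%, not > 75%.
So Pablo does not control Corven.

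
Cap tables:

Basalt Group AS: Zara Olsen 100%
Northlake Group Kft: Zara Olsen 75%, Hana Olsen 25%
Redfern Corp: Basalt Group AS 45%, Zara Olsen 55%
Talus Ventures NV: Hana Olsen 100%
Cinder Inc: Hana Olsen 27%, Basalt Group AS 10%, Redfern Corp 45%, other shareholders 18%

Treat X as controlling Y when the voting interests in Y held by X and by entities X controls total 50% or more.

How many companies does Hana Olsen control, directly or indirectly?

Hana holds 100% of Talus, so Hana controls Talus.
No other company's threshold is met.
Hana controls 1 company.

1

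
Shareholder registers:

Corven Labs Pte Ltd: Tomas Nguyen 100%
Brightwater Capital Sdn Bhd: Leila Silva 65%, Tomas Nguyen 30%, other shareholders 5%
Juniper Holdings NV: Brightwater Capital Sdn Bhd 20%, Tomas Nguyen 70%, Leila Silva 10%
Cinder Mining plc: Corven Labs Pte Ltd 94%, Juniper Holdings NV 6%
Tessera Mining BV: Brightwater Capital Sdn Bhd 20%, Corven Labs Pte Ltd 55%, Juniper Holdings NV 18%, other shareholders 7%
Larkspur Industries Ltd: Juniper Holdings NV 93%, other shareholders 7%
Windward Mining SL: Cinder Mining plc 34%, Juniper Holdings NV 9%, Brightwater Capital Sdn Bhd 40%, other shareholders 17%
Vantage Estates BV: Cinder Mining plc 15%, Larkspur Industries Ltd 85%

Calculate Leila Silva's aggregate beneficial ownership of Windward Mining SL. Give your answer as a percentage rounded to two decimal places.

Leila reaches Windward along 5 paths.
Via Brightwater → Juniper → Cinder: 65% × 20% × 6% × 34% = 0.2652%.
Via Juniper → Cinder: 10% × 6% × 34% = 0.204%.
Via Brightwater → Juniper: 65% × 20% × 9% = 1.17%.
Via Juniper: 10% × 9% = 0.9%.
Via Brightwater: 65% × 40% = 26%.
Total: 0.2652% + 0.204% + 1.17% + 0.9% + 26% = 28.5392%.
Rounded: 28.54%.

28.54%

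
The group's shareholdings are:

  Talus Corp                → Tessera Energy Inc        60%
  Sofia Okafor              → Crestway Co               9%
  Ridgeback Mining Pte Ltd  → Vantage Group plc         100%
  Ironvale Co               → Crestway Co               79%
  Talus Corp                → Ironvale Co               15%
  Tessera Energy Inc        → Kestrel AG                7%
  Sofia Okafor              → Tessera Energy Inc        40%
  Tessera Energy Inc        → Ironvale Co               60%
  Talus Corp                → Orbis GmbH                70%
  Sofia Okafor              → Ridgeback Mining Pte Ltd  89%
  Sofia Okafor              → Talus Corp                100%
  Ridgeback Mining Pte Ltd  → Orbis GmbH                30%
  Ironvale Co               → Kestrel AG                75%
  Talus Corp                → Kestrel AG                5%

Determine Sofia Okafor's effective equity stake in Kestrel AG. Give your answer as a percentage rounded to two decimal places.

68.25%

Sofia reaches Kestrel along 6 paths.
Via Talus: 100% × 5% = 5%.
Via Tessera → Ironvale: 40% × 60% × 75% = 18%.
Via Talus → Tessera → Ironvale: 100% × 60% × 60% × 75% = 27%.
Via Talus → Ironvale: 100% × 15% × 75% = 11.25%.
Via Tessera: 40% × 7% = 2.8%.
Via Talus → Tessera: 100% × 60% × 7% = 4.2%.
Total: 5% + 18% + 27% + 11.25% + 2.8% + 4.2% = 68.25%.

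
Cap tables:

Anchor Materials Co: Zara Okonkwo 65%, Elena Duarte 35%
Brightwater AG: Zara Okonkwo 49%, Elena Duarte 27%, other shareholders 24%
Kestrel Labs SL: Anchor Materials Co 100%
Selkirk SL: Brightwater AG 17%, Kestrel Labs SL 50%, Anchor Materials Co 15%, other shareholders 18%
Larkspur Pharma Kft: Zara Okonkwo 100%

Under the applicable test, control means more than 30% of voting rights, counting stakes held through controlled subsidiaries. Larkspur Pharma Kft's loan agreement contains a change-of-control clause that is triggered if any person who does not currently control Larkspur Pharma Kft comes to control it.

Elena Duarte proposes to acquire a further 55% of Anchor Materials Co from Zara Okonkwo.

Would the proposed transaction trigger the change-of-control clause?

No

The purchase adds only to Elena's holdings (Zara's stake shrinks), so Elena is the only person who could newly come to control Larkspur.
Elena holds 35% of Anchor, so Elena controls Anchor.
Anchor holds 100% of Kestrel, so Elena controls Kestrel.
Kestrel and Anchor together hold 50% + 15% = 65% of Selkirk, so Elena controls Selkirk.
Neither Elena nor any entity Elena controls holds any voting interest in Larkspur.
So before the transaction, Elena does not control Larkspur.
After the purchase, Elena's direct stake in Anchor rises to 35% + 55% = 90%, and Zara's stake falls to 10%.
Elena holds 90% of Anchor, so Elena controls Anchor.
After the transaction, neither Elena nor any entity Elena controls holds a voting interest in Larkspur, so Elena still does not control it.
No new person acquires control, so the clause is not triggered.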